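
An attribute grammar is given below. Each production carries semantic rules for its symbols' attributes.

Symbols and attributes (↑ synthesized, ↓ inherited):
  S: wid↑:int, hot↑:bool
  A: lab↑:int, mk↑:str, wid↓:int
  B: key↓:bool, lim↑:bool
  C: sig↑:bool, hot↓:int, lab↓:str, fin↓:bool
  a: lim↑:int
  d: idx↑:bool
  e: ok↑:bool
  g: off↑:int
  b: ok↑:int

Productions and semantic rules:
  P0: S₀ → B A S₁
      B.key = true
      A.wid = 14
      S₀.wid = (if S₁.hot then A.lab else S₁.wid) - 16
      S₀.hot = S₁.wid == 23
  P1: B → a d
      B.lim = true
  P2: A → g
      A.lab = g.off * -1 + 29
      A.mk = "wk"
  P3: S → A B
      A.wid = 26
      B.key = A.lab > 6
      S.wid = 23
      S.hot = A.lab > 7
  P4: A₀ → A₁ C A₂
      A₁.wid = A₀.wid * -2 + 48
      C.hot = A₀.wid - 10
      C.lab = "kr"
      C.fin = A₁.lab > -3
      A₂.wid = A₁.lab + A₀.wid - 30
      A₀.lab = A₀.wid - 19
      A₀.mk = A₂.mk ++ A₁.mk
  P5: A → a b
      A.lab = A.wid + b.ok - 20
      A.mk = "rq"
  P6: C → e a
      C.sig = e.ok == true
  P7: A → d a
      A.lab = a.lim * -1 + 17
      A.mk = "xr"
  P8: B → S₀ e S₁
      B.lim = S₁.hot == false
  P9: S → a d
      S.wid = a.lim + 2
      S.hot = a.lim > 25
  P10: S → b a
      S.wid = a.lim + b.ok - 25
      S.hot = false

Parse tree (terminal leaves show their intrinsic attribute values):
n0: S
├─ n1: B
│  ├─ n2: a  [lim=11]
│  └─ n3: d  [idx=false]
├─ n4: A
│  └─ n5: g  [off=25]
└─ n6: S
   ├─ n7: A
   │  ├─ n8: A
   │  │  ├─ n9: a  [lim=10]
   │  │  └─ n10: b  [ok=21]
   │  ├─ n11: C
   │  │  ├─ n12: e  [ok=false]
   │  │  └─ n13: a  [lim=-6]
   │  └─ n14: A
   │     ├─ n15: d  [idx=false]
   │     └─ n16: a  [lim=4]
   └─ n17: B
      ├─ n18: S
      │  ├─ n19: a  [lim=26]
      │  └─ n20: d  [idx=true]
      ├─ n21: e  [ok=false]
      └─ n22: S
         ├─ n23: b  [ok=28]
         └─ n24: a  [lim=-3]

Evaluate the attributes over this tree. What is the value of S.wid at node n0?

1. n1.key = true  [true]
2. n2.lim = 11  [terminal]
3. n3.idx = false  [terminal]
4. n1.lim = true  [true]
5. n4.wid = 14  [14]
6. n5.off = 25  [terminal]
7. n4.lab = 4  [g.off * -1 + 29]
8. n4.mk = "wk"  ["wk"]
9. n7.wid = 26  [26]
10. n8.wid = -4  [A₀.wid * -2 + 48]
11. n9.lim = 10  [terminal]
12. n10.ok = 21  [terminal]
13. n8.lab = -3  [A.wid + b.ok - 20]
14. n8.mk = "rq"  ["rq"]
15. n11.hot = 16  [A₀.wid - 10]
16. n11.lab = "kr"  ["kr"]
17. n11.fin = false  [A₁.lab > -3]
18. n12.ok = false  [terminal]
19. n13.lim = -6  [terminal]
20. n11.sig = false  [e.ok == true]
21. n14.wid = -7  [A₁.lab + A₀.wid - 30]
22. n15.idx = false  [terminal]
23. n16.lim = 4  [terminal]
24. n14.lab = 13  [a.lim * -1 + 17]
25. n14.mk = "xr"  ["xr"]
26. n7.lab = 7  [A₀.wid - 19]
27. n7.mk = "xrrq"  [A₂.mk ++ A₁.mk]
28. n17.key = true  [A.lab > 6]
29. n19.lim = 26  [terminal]
30. n20.idx = true  [terminal]
31. n18.wid = 28  [a.lim + 2]
32. n18.hot = true  [a.lim > 25]
33. n21.ok = false  [terminal]
34. n23.ok = 28  [terminal]
35. n24.lim = -3  [terminal]
36. n22.wid = 0  [a.lim + b.ok - 25]
37. n22.hot = false  [false]
38. n17.lim = true  [S₁.hot == false]
39. n6.wid = 23  [23]
40. n6.hot = false  [A.lab > 7]
41. n0.wid = 7  [(if S₁.hot then A.lab else S₁.wid) - 16]
42. n0.hot = true  [S₁.wid == 23]

7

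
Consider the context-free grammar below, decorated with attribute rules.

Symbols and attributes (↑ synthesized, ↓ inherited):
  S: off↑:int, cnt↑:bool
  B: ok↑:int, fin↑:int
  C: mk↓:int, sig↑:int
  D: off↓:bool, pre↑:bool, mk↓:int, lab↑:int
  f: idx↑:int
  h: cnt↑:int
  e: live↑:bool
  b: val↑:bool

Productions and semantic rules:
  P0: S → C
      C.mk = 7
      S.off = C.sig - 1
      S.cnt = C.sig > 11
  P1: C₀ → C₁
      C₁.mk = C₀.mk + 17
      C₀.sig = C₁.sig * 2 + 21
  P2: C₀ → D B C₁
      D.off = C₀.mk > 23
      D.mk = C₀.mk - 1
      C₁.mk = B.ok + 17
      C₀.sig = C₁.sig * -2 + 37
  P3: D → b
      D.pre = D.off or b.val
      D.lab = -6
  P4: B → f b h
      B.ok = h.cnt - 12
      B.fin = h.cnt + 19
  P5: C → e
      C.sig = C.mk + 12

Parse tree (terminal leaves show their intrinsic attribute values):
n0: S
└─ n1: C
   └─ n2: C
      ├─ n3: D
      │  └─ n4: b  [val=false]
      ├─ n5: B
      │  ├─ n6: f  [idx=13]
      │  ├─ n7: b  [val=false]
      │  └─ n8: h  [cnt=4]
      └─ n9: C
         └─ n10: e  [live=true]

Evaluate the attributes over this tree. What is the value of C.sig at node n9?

1. n1.mk = 7  [7]
2. n2.mk = 24  [C₀.mk + 17]
3. n3.off = true  [C₀.mk > 23]
4. n3.mk = 23  [C₀.mk - 1]
5. n4.val = false  [terminal]
6. n3.pre = true  [D.off or b.val]
7. n3.lab = -6  [-6]
8. n6.idx = 13  [terminal]
9. n7.val = false  [terminal]
10. n8.cnt = 4  [terminal]
11. n5.ok = -8  [h.cnt - 12]
12. n5.fin = 23  [h.cnt + 19]
13. n9.mk = 9  [B.ok + 17]
14. n10.live = true  [terminal]
15. n9.sig = 21  [C.mk + 12]
16. n2.sig = -5  [C₁.sig * -2 + 37]
17. n1.sig = 11  [C₁.sig * 2 + 21]
18. n0.off = 10  [C.sig - 1]
19. n0.cnt = false  [C.sig > 11]

21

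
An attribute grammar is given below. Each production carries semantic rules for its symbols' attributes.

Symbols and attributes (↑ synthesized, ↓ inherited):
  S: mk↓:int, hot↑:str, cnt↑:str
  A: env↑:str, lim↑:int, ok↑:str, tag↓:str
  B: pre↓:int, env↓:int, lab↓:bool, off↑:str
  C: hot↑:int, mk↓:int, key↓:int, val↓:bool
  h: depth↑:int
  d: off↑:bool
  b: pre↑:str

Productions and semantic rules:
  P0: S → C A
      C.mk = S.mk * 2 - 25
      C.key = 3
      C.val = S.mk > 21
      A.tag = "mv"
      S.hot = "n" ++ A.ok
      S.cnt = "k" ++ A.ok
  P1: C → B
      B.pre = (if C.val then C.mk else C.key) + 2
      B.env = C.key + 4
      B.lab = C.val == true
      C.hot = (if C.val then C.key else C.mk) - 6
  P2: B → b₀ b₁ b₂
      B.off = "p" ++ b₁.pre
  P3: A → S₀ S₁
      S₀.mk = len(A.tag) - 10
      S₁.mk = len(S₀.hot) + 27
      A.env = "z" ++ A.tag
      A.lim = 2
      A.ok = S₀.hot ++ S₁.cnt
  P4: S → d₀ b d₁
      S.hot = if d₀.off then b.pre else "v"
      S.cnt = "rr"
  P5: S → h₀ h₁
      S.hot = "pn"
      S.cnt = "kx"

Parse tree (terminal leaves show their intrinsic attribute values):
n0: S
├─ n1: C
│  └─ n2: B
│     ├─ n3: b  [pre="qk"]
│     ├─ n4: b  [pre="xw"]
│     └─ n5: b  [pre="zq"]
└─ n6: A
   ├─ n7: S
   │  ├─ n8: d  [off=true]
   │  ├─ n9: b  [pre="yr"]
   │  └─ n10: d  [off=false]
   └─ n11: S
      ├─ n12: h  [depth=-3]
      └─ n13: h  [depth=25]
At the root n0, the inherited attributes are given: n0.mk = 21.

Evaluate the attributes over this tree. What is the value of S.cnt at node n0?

"kyrkx"

1. n0.mk = 21  [given at root]
2. n1.mk = 17  [S.mk * 2 - 25]
3. n1.key = 3  [3]
4. n1.val = false  [S.mk > 21]
5. n2.pre = 5  [(if C.val then C.mk else C.key) + 2]
6. n2.env = 7  [C.key + 4]
7. n2.lab = false  [C.val == true]
8. n3.pre = "qk"  [terminal]
9. n4.pre = "xw"  [terminal]
10. n5.pre = "zq"  [terminal]
11. n2.off = "pxw"  ["p" ++ b₁.pre]
12. n1.hot = 11  [(if C.val then C.key else C.mk) - 6]
13. n6.tag = "mv"  ["mv"]
14. n7.mk = -8  [len(A.tag) - 10]
15. n8.off = true  [terminal]
16. n9.pre = "yr"  [terminal]
17. n10.off = false  [terminal]
18. n7.hot = "yr"  [if d₀.off then b.pre else "v"]
19. n7.cnt = "rr"  ["rr"]
20. n11.mk = 29  [len(S₀.hot) + 27]
21. n12.depth = -3  [terminal]
22. n13.depth = 25  [terminal]
23. n11.hot = "pn"  ["pn"]
24. n11.cnt = "kx"  ["kx"]
25. n6.env = "zmv"  ["z" ++ A.tag]
26. n6.lim = 2  [2]
27. n6.ok = "yrkx"  [S₀.hot ++ S₁.cnt]
28. n0.hot = "nyrkx"  ["n" ++ A.ok]
29. n0.cnt = "kyrkx"  ["k" ++ A.ok]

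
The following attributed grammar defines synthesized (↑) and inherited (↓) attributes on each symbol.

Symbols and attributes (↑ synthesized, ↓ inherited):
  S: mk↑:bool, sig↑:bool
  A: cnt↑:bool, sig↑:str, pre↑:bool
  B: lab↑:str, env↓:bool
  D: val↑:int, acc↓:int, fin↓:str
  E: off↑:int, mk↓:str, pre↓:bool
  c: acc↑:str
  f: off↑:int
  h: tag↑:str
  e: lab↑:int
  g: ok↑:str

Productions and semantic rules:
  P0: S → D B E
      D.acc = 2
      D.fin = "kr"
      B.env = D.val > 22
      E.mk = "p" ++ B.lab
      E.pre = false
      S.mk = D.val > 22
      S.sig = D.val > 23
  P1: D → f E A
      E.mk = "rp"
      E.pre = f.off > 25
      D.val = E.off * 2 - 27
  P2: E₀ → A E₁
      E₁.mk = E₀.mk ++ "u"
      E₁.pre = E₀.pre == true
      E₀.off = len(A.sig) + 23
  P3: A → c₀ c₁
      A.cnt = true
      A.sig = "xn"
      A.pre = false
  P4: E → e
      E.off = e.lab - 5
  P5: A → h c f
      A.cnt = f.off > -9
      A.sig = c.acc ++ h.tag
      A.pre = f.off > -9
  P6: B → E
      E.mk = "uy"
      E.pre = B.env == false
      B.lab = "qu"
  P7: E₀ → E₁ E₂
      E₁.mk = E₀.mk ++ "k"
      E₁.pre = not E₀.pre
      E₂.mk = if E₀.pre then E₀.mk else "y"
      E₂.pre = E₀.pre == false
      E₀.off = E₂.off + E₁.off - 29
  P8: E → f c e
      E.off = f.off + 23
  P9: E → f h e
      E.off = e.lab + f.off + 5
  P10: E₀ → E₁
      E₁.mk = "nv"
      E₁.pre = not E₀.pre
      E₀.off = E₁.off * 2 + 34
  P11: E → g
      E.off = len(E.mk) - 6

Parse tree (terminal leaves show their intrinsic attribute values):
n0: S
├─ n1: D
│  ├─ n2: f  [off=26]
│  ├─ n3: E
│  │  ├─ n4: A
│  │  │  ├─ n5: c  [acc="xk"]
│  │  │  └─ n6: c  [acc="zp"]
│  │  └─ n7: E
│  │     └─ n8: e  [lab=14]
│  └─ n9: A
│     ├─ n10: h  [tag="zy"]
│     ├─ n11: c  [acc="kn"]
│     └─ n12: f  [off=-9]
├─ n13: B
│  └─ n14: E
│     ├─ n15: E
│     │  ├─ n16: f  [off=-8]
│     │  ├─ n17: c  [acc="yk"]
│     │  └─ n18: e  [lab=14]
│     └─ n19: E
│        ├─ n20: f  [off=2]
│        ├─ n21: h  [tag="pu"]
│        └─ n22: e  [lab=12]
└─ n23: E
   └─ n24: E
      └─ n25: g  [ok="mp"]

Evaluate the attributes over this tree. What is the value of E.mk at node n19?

1. n1.acc = 2  [2]
2. n1.fin = "kr"  ["kr"]
3. n2.off = 26  [terminal]
4. n3.mk = "rp"  ["rp"]
5. n3.pre = true  [f.off > 25]
6. n5.acc = "xk"  [terminal]
7. n6.acc = "zp"  [terminal]
8. n4.cnt = true  [true]
9. n4.sig = "xn"  ["xn"]
10. n4.pre = false  [false]
11. n7.mk = "rpu"  [E₀.mk ++ "u"]
12. n7.pre = true  [E₀.pre == true]
13. n8.lab = 14  [terminal]
14. n7.off = 9  [e.lab - 5]
15. n3.off = 25  [len(A.sig) + 23]
16. n10.tag = "zy"  [terminal]
17. n11.acc = "kn"  [terminal]
18. n12.off = -9  [terminal]
19. n9.cnt = false  [f.off > -9]
20. n9.sig = "knzy"  [c.acc ++ h.tag]
21. n9.pre = false  [f.off > -9]
22. n1.val = 23  [E.off * 2 - 27]
23. n13.env = true  [D.val > 22]
24. n14.mk = "uy"  ["uy"]
25. n14.pre = false  [B.env == false]
26. n15.mk = "uyk"  [E₀.mk ++ "k"]
27. n15.pre = true  [not E₀.pre]
28. n16.off = -8  [terminal]
29. n17.acc = "yk"  [terminal]
30. n18.lab = 14  [terminal]
31. n15.off = 15  [f.off + 23]
32. n19.mk = "y"  [if E₀.pre then E₀.mk else "y"]
33. n19.pre = true  [E₀.pre == false]
34. n20.off = 2  [terminal]
35. n21.tag = "pu"  [terminal]
36. n22.lab = 12  [terminal]
37. n19.off = 19  [e.lab + f.off + 5]
38. n14.off = 5  [E₂.off + E₁.off - 29]
39. n13.lab = "qu"  ["qu"]
40. n23.mk = "pqu"  ["p" ++ B.lab]
41. n23.pre = false  [false]
42. n24.mk = "nv"  ["nv"]
43. n24.pre = true  [not E₀.pre]
44. n25.ok = "mp"  [terminal]
45. n24.off = -4  [len(E.mk) - 6]
46. n23.off = 26  [E₁.off * 2 + 34]
47. n0.mk = true  [D.val > 22]
48. n0.sig = false  [D.val > 23]

"y"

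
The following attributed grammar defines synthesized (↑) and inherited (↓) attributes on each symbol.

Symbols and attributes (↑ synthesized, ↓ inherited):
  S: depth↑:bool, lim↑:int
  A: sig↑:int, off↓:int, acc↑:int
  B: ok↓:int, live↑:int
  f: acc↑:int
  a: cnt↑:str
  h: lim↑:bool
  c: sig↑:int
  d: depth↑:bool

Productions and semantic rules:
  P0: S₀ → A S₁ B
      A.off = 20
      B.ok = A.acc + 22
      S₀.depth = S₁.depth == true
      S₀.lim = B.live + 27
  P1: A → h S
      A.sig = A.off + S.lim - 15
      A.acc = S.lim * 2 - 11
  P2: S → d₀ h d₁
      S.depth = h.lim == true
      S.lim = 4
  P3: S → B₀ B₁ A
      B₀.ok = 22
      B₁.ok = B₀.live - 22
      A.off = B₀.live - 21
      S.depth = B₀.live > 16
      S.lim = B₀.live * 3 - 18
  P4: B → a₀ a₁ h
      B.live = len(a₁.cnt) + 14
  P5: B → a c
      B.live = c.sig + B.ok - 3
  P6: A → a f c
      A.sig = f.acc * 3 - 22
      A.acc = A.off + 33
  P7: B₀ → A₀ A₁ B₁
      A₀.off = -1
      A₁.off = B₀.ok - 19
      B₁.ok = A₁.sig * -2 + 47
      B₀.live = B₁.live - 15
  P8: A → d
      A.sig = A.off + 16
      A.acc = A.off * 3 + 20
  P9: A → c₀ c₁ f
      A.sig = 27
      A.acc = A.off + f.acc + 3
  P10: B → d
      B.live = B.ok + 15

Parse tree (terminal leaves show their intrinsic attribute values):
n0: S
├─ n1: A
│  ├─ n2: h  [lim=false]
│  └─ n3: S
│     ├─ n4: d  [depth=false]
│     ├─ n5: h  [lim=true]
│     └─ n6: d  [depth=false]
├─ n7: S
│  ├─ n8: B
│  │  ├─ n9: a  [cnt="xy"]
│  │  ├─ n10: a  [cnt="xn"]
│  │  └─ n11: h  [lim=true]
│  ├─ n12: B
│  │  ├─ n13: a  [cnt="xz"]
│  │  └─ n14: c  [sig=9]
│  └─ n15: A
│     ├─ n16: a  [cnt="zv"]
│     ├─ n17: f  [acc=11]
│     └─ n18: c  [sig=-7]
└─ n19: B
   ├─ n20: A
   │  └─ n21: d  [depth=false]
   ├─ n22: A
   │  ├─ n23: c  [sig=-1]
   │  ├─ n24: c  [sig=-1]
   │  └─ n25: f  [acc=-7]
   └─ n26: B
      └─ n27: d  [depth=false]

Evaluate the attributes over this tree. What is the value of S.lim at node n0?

20

1. n1.off = 20  [20]
2. n2.lim = false  [terminal]
3. n4.depth = false  [terminal]
4. n5.lim = true  [terminal]
5. n6.depth = false  [terminal]
6. n3.depth = true  [h.lim == true]
7. n3.lim = 4  [4]
8. n1.sig = 9  [A.off + S.lim - 15]
9. n1.acc = -3  [S.lim * 2 - 11]
10. n8.ok = 22  [22]
11. n9.cnt = "xy"  [terminal]
12. n10.cnt = "xn"  [terminal]
13. n11.lim = true  [terminal]
14. n8.live = 16  [len(a₁.cnt) + 14]
15. n12.ok = -6  [B₀.live - 22]
16. n13.cnt = "xz"  [terminal]
17. n14.sig = 9  [terminal]
18. n12.live = 0  [c.sig + B.ok - 3]
19. n15.off = -5  [B₀.live - 21]
20. n16.cnt = "zv"  [terminal]
21. n17.acc = 11  [terminal]
22. n18.sig = -7  [terminal]
23. n15.sig = 11  [f.acc * 3 - 22]
24. n15.acc = 28  [A.off + 33]
25. n7.depth = false  [B₀.live > 16]
26. n7.lim = 30  [B₀.live * 3 - 18]
27. n19.ok = 19  [A.acc + 22]
28. n20.off = -1  [-1]
29. n21.depth = false  [terminal]
30. n20.sig = 15  [A.off + 16]
31. n20.acc = 17  [A.off * 3 + 20]
32. n22.off = 0  [B₀.ok - 19]
33. n23.sig = -1  [terminal]
34. n24.sig = -1  [terminal]
35. n25.acc = -7  [terminal]
36. n22.sig = 27  [27]
37. n22.acc = -4  [A.off + f.acc + 3]
38. n26.ok = -7  [A₁.sig * -2 + 47]
39. n27.depth = false  [terminal]
40. n26.live = 8  [B.ok + 15]
41. n19.live = -7  [B₁.live - 15]
42. n0.depth = false  [S₁.depth == true]
43. n0.lim = 20  [B.live + 27]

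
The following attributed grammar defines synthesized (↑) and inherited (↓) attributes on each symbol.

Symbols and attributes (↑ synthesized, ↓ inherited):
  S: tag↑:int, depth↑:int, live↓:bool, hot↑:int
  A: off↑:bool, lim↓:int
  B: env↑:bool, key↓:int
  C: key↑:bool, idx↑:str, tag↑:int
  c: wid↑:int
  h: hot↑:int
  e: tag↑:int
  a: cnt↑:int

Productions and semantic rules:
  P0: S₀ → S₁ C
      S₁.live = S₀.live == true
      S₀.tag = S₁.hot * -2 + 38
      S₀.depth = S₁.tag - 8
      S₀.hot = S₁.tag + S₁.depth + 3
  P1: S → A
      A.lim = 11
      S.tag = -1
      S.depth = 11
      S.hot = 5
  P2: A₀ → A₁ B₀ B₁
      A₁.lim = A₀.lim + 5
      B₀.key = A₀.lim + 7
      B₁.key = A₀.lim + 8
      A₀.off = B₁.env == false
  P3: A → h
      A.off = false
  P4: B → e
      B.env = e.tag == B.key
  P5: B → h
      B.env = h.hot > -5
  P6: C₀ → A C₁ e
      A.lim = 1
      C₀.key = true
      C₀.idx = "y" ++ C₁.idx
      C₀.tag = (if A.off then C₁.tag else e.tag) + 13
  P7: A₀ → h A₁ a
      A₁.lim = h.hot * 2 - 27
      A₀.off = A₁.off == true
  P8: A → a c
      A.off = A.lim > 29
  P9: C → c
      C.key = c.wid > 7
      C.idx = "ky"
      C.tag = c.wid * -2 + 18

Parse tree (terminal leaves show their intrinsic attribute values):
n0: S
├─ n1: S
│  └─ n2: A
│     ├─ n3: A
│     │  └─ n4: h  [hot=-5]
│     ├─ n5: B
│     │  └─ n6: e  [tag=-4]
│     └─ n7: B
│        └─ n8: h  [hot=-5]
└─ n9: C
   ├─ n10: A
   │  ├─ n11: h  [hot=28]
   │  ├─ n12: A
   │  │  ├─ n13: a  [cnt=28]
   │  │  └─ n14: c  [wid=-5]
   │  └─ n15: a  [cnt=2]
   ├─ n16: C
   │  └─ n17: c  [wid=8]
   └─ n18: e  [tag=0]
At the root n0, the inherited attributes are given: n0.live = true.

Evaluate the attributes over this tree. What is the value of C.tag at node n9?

1. n0.live = true  [given at root]
2. n1.live = true  [S₀.live == true]
3. n2.lim = 11  [11]
4. n3.lim = 16  [A₀.lim + 5]
5. n4.hot = -5  [terminal]
6. n3.off = false  [false]
7. n5.key = 18  [A₀.lim + 7]
8. n6.tag = -4  [terminal]
9. n5.env = false  [e.tag == B.key]
10. n7.key = 19  [A₀.lim + 8]
11. n8.hot = -5  [terminal]
12. n7.env = false  [h.hot > -5]
13. n2.off = true  [B₁.env == false]
14. n1.tag = -1  [-1]
15. n1.depth = 11  [11]
16. n1.hot = 5  [5]
17. n10.lim = 1  [1]
18. n11.hot = 28  [terminal]
19. n12.lim = 29  [h.hot * 2 - 27]
20. n13.cnt = 28  [terminal]
21. n14.wid = -5  [terminal]
22. n12.off = false  [A.lim > 29]
23. n15.cnt = 2  [terminal]
24. n10.off = false  [A₁.off == true]
25. n17.wid = 8  [terminal]
26. n16.key = true  [c.wid > 7]
27. n16.idx = "ky"  ["ky"]
28. n16.tag = 2  [c.wid * -2 + 18]
29. n18.tag = 0  [terminal]
30. n9.key = true  [true]
31. n9.idx = "yky"  ["y" ++ C₁.idx]
32. n9.tag = 13  [(if A.off then C₁.tag else e.tag) + 13]
33. n0.tag = 28  [S₁.hot * -2 + 38]
34. n0.depth = -9  [S₁.tag - 8]
35. n0.hot = 13  [S₁.tag + S₁.depth + 3]

13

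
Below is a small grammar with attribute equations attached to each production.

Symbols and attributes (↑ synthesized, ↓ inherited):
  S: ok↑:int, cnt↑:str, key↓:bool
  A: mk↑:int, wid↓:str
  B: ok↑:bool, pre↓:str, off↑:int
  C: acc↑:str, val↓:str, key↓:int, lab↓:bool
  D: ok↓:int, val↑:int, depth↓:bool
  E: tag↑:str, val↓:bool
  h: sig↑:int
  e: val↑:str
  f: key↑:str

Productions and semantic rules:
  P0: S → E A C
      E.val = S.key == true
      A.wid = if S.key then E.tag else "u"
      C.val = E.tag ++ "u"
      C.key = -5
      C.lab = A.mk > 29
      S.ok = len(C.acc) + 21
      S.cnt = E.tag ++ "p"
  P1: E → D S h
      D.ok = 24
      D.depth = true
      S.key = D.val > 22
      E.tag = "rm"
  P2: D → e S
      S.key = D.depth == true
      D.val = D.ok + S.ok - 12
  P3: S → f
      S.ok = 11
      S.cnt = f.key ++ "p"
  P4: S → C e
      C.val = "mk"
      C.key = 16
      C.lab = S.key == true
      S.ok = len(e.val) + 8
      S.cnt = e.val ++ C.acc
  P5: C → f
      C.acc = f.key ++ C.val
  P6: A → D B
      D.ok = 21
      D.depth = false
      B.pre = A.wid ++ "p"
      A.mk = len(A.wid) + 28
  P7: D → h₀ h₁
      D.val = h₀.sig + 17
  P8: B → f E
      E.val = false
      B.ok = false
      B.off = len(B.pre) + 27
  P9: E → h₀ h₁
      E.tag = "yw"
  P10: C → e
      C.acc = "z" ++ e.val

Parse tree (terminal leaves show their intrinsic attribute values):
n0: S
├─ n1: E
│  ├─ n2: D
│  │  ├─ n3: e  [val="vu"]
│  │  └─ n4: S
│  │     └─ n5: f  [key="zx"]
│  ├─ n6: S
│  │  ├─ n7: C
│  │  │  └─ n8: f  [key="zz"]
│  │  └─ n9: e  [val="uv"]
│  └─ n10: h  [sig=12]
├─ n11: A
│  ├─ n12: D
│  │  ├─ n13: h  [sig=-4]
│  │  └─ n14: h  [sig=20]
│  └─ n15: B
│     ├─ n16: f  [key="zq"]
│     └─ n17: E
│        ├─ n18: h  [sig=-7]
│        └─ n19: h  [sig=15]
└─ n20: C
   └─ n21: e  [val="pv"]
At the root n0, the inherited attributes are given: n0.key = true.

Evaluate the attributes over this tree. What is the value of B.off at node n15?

1. n0.key = true  [given at root]
2. n1.val = true  [S.key == true]
3. n2.ok = 24  [24]
4. n2.depth = true  [true]
5. n3.val = "vu"  [terminal]
6. n4.key = true  [D.depth == true]
7. n5.key = "zx"  [terminal]
8. n4.ok = 11  [11]
9. n4.cnt = "zxp"  [f.key ++ "p"]
10. n2.val = 23  [D.ok + S.ok - 12]
11. n6.key = true  [D.val > 22]
12. n7.val = "mk"  ["mk"]
13. n7.key = 16  [16]
14. n7.lab = true  [S.key == true]
15. n8.key = "zz"  [terminal]
16. n7.acc = "zzmk"  [f.key ++ C.val]
17. n9.val = "uv"  [terminal]
18. n6.ok = 10  [len(e.val) + 8]
19. n6.cnt = "uvzzmk"  [e.val ++ C.acc]
20. n10.sig = 12  [terminal]
21. n1.tag = "rm"  ["rm"]
22. n11.wid = "rm"  [if S.key then E.tag else "u"]
23. n12.ok = 21  [21]
24. n12.depth = false  [false]
25. n13.sig = -4  [terminal]
26. n14.sig = 20  [terminal]
27. n12.val = 13  [h₀.sig + 17]
28. n15.pre = "rmp"  [A.wid ++ "p"]
29. n16.key = "zq"  [terminal]
30. n17.val = false  [false]
31. n18.sig = -7  [terminal]
32. n19.sig = 15  [terminal]
33. n17.tag = "yw"  ["yw"]
34. n15.ok = false  [false]
35. n15.off = 30  [len(B.pre) + 27]
36. n11.mk = 30  [len(A.wid) + 28]
37. n20.val = "rmu"  [E.tag ++ "u"]
38. n20.key = -5  [-5]
39. n20.lab = true  [A.mk > 29]
40. n21.val = "pv"  [terminal]
41. n20.acc = "zpv"  ["z" ++ e.val]
42. n0.ok = 24  [len(C.acc) + 21]
43. n0.cnt = "rmp"  [E.tag ++ "p"]

30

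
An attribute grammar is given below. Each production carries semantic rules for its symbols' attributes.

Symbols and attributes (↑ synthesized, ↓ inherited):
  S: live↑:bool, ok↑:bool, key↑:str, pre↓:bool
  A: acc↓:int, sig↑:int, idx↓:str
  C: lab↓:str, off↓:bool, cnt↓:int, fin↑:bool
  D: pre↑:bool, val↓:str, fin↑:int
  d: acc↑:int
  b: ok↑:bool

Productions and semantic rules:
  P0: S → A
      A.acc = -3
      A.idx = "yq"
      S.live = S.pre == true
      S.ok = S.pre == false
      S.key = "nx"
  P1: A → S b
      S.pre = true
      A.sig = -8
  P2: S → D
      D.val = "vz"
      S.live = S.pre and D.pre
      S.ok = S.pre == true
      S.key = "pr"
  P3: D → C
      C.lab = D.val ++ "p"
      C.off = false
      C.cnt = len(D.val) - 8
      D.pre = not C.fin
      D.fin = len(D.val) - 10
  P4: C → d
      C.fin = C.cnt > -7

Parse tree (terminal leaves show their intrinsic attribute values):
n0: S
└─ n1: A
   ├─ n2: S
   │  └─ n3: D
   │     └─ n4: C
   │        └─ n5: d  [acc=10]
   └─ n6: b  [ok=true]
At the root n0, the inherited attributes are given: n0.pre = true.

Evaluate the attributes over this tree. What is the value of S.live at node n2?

1. n0.pre = true  [given at root]
2. n1.acc = -3  [-3]
3. n1.idx = "yq"  ["yq"]
4. n2.pre = true  [true]
5. n3.val = "vz"  ["vz"]
6. n4.lab = "vzp"  [D.val ++ "p"]
7. n4.off = false  [false]
8. n4.cnt = -6  [len(D.val) - 8]
9. n5.acc = 10  [terminal]
10. n4.fin = true  [C.cnt > -7]
11. n3.pre = false  [not C.fin]
12. n3.fin = -8  [len(D.val) - 10]
13. n2.live = false  [S.pre and D.pre]
14. n2.ok = true  [S.pre == true]
15. n2.key = "pr"  ["pr"]
16. n6.ok = true  [terminal]
17. n1.sig = -8  [-8]
18. n0.live = true  [S.pre == true]
19. n0.ok = false  [S.pre == false]
20. n0.key = "nx"  ["nx"]

false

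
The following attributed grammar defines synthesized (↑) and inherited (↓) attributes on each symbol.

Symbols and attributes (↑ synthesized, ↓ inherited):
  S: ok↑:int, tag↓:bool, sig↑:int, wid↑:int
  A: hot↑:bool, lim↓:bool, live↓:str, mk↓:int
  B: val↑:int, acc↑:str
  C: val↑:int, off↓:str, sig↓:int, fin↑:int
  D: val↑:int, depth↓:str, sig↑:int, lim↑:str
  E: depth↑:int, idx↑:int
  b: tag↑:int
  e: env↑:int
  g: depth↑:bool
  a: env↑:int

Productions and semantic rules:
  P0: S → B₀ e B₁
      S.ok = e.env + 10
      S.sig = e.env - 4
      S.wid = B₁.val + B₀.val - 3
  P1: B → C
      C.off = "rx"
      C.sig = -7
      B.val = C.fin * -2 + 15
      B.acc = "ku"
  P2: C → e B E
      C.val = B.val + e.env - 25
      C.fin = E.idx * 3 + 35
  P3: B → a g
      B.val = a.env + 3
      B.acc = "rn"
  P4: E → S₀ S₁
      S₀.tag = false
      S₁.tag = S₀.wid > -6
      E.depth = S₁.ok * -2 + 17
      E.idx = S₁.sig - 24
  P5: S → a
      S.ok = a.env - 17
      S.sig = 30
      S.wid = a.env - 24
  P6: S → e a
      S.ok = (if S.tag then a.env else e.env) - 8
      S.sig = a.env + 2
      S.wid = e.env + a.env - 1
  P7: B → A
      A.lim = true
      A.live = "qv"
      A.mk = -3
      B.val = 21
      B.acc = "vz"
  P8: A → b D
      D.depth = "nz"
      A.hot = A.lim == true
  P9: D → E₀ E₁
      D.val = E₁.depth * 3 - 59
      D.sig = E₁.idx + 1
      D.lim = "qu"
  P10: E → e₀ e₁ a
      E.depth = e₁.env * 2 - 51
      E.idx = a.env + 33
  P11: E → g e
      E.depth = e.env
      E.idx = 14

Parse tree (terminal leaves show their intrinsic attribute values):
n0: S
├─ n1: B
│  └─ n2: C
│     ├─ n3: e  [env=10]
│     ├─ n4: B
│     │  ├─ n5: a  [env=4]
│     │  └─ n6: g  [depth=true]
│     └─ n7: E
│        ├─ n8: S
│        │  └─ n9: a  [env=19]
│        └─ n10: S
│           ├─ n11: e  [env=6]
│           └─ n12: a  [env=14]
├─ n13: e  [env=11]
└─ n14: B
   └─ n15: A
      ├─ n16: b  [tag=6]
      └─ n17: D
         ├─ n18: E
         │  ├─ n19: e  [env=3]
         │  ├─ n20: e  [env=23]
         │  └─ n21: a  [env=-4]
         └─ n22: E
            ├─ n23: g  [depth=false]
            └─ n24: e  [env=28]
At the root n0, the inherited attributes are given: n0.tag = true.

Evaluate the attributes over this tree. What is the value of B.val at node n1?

-7

1. n0.tag = true  [given at root]
2. n2.off = "rx"  ["rx"]
3. n2.sig = -7  [-7]
4. n3.env = 10  [terminal]
5. n5.env = 4  [terminal]
6. n6.depth = true  [terminal]
7. n4.val = 7  [a.env + 3]
8. n4.acc = "rn"  ["rn"]
9. n8.tag = false  [false]
10. n9.env = 19  [terminal]
11. n8.ok = 2  [a.env - 17]
12. n8.sig = 30  [30]
13. n8.wid = -5  [a.env - 24]
14. n10.tag = true  [S₀.wid > -6]
15. n11.env = 6  [terminal]
16. n12.env = 14  [terminal]
17. n10.ok = 6  [(if S.tag then a.env else e.env) - 8]
18. n10.sig = 16  [a.env + 2]
19. n10.wid = 19  [e.env + a.env - 1]
20. n7.depth = 5  [S₁.ok * -2 + 17]
21. n7.idx = -8  [S₁.sig - 24]
22. n2.val = -8  [B.val + e.env - 25]
23. n2.fin = 11  [E.idx * 3 + 35]
24. n1.val = -7  [C.fin * -2 + 15]
25. n1.acc = "ku"  ["ku"]
26. n13.env = 11  [terminal]
27. n15.lim = true  [true]
28. n15.live = "qv"  ["qv"]
29. n15.mk = -3  [-3]
30. n16.tag = 6  [terminal]
31. n17.depth = "nz"  ["nz"]
32. n19.env = 3  [terminal]
33. n20.env = 23  [terminal]
34. n21.env = -4  [terminal]
35. n18.depth = -5  [e₁.env * 2 - 51]
36. n18.idx = 29  [a.env + 33]
37. n23.depth = false  [terminal]
38. n24.env = 28  [terminal]
39. n22.depth = 28  [e.env]
40. n22.idx = 14  [14]
41. n17.val = 25  [E₁.depth * 3 - 59]
42. n17.sig = 15  [E₁.idx + 1]
43. n17.lim = "qu"  ["qu"]
44. n15.hot = true  [A.lim == true]
45. n14.val = 21  [21]
46. n14.acc = "vz"  ["vz"]
47. n0.ok = 21  [e.env + 10]
48. n0.sig = 7  [e.env - 4]
49. n0.wid = 11  [B₁.val + B₀.val - 3]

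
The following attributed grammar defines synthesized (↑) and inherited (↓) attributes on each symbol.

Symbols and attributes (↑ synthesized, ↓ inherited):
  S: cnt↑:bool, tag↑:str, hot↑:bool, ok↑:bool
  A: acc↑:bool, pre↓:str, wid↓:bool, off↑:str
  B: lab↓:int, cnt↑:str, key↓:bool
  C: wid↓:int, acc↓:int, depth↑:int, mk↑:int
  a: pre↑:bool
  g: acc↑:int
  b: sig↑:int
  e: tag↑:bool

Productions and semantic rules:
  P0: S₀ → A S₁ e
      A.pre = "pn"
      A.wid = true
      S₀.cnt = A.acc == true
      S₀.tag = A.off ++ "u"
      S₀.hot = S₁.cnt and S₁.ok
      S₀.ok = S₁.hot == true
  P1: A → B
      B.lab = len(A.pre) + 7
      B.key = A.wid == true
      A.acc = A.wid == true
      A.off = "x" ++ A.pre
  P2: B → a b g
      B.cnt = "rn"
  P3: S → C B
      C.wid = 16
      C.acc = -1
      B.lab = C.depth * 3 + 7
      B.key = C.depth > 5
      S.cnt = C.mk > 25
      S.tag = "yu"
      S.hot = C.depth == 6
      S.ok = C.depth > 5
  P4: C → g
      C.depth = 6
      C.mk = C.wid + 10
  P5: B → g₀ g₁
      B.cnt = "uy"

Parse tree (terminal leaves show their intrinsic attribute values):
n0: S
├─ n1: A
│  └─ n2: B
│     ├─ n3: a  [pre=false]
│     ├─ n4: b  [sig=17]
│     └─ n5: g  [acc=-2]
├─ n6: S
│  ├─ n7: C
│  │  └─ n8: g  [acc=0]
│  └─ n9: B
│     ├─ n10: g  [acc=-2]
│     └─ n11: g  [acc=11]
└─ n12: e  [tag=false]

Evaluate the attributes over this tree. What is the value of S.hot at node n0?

1. n1.pre = "pn"  ["pn"]
2. n1.wid = true  [true]
3. n2.lab = 9  [len(A.pre) + 7]
4. n2.key = true  [A.wid == true]
5. n3.pre = false  [terminal]
6. n4.sig = 17  [terminal]
7. n5.acc = -2  [terminal]
8. n2.cnt = "rn"  ["rn"]
9. n1.acc = true  [A.wid == true]
10. n1.off = "xpn"  ["x" ++ A.pre]
11. n7.wid = 16  [16]
12. n7.acc = -1  [-1]
13. n8.acc = 0  [terminal]
14. n7.depth = 6  [6]
15. n7.mk = 26  [C.wid + 10]
16. n9.lab = 25  [C.depth * 3 + 7]
17. n9.key = true  [C.depth > 5]
18. n10.acc = -2  [terminal]
19. n11.acc = 11  [terminal]
20. n9.cnt = "uy"  ["uy"]
21. n6.cnt = true  [C.mk > 25]
22. n6.tag = "yu"  ["yu"]
23. n6.hot = true  [C.depth == 6]
24. n6.ok = true  [C.depth > 5]
25. n12.tag = false  [terminal]
26. n0.cnt = true  [A.acc == true]
27. n0.tag = "xpnu"  [A.off ++ "u"]
28. n0.hot = true  [S₁.cnt and S₁.ok]
29. n0.ok = true  [S₁.hot == true]

true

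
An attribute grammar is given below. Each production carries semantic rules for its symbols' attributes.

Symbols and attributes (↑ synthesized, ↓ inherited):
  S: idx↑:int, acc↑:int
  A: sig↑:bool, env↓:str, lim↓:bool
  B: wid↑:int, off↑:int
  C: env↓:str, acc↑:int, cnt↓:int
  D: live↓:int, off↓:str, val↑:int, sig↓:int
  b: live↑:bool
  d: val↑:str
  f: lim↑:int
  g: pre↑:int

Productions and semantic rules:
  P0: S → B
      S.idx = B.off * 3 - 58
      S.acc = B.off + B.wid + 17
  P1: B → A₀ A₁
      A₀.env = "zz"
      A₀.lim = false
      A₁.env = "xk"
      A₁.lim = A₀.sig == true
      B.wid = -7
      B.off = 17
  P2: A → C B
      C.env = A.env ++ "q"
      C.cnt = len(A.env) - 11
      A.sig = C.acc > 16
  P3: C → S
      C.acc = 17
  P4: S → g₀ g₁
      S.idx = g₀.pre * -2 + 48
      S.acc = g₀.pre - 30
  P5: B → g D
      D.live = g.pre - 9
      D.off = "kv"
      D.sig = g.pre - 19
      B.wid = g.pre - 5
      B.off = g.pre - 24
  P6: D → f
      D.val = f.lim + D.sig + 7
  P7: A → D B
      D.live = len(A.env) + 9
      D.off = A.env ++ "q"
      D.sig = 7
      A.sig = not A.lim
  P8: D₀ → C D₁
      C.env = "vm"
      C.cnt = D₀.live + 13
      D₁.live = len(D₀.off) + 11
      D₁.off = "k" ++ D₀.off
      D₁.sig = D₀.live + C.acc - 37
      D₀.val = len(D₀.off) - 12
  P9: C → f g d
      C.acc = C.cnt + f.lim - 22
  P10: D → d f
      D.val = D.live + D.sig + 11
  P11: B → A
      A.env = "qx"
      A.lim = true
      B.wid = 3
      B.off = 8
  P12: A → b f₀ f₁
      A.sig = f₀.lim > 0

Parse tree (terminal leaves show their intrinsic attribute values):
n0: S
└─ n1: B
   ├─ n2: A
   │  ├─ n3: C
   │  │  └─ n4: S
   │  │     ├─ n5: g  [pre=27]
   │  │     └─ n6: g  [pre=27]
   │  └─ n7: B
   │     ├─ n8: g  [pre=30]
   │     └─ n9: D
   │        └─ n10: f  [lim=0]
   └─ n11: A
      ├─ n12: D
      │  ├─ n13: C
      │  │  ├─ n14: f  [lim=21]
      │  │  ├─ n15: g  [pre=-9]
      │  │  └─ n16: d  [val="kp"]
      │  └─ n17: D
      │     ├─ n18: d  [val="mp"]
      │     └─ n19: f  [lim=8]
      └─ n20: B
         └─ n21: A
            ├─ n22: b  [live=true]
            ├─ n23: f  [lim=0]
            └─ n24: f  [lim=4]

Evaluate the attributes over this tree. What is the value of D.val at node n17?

22

1. n2.env = "zz"  ["zz"]
2. n2.lim = false  [false]
3. n3.env = "zzq"  [A.env ++ "q"]
4. n3.cnt = -9  [len(A.env) - 11]
5. n5.pre = 27  [terminal]
6. n6.pre = 27  [terminal]
7. n4.idx = -6  [g₀.pre * -2 + 48]
8. n4.acc = -3  [g₀.pre - 30]
9. n3.acc = 17  [17]
10. n8.pre = 30  [terminal]
11. n9.live = 21  [g.pre - 9]
12. n9.off = "kv"  ["kv"]
13. n9.sig = 11  [g.pre - 19]
14. n10.lim = 0  [terminal]
15. n9.val = 18  [f.lim + D.sig + 7]
16. n7.wid = 25  [g.pre - 5]
17. n7.off = 6  [g.pre - 24]
18. n2.sig = true  [C.acc > 16]
19. n11.env = "xk"  ["xk"]
20. n11.lim = true  [A₀.sig == true]
21. n12.live = 11  [len(A.env) + 9]
22. n12.off = "xkq"  [A.env ++ "q"]
23. n12.sig = 7  [7]
24. n13.env = "vm"  ["vm"]
25. n13.cnt = 24  [D₀.live + 13]
26. n14.lim = 21  [terminal]
27. n15.pre = -9  [terminal]
28. n16.val = "kp"  [terminal]
29. n13.acc = 23  [C.cnt + f.lim - 22]
30. n17.live = 14  [len(D₀.off) + 11]
31. n17.off = "kxkq"  ["k" ++ D₀.off]
32. n17.sig = -3  [D₀.live + C.acc - 37]
33. n18.val = "mp"  [terminal]
34. n19.lim = 8  [terminal]
35. n17.val = 22  [D.live + D.sig + 11]
36. n12.val = -9  [len(D₀.off) - 12]
37. n21.env = "qx"  ["qx"]
38. n21.lim = true  [true]
39. n22.live = true  [terminal]
40. n23.lim = 0  [terminal]
41. n24.lim = 4  [terminal]
42. n21.sig = false  [f₀.lim > 0]
43. n20.wid = 3  [3]
44. n20.off = 8  [8]
45. n11.sig = false  [not A.lim]
46. n1.wid = -7  [-7]
47. n1.off = 17  [17]
48. n0.idx = -7  [B.off * 3 - 58]
49. n0.acc = 27  [B.off + B.wid + 17]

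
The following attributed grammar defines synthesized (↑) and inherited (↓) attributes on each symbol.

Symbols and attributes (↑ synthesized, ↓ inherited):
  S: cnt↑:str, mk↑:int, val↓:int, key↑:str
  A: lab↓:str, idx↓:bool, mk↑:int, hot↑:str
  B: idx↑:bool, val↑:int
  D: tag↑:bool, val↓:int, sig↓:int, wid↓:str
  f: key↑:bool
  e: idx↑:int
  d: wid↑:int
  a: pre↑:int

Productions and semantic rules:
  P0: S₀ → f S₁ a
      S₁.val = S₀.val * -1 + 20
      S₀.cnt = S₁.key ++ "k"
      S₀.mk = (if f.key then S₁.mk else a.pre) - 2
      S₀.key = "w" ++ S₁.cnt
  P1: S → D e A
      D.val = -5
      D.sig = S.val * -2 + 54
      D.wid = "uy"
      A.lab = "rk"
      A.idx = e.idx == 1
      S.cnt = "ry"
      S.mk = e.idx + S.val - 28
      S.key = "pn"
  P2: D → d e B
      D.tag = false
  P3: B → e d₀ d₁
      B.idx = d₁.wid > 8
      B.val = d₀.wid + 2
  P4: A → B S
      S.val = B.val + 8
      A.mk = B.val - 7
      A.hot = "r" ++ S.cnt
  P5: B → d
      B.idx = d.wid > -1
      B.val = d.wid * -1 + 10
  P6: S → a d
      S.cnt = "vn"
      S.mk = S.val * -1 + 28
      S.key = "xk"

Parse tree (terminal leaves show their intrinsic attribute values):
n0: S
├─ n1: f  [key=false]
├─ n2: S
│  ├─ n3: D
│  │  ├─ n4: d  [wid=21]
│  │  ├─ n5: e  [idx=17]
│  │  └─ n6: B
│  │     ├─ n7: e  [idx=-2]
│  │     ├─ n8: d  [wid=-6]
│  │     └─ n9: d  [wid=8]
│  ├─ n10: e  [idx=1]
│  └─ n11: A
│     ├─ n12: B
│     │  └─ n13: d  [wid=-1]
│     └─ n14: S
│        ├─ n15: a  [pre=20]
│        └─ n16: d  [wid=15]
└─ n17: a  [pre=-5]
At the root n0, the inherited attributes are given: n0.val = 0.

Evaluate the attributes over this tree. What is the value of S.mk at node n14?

9

1. n0.val = 0  [given at root]
2. n1.key = false  [terminal]
3. n2.val = 20  [S₀.val * -1 + 20]
4. n3.val = -5  [-5]
5. n3.sig = 14  [S.val * -2 + 54]
6. n3.wid = "uy"  ["uy"]
7. n4.wid = 21  [terminal]
8. n5.idx = 17  [terminal]
9. n7.idx = -2  [terminal]
10. n8.wid = -6  [terminal]
11. n9.wid = 8  [terminal]
12. n6.idx = false  [d₁.wid > 8]
13. n6.val = -4  [d₀.wid + 2]
14. n3.tag = false  [false]
15. n10.idx = 1  [terminal]
16. n11.lab = "rk"  ["rk"]
17. n11.idx = true  [e.idx == 1]
18. n13.wid = -1  [terminal]
19. n12.idx = false  [d.wid > -1]
20. n12.val = 11  [d.wid * -1 + 10]
21. n14.val = 19  [B.val + 8]
22. n15.pre = 20  [terminal]
23. n16.wid = 15  [terminal]
24. n14.cnt = "vn"  ["vn"]
25. n14.mk = 9  [S.val * -1 + 28]
26. n14.key = "xk"  ["xk"]
27. n11.mk = 4  [B.val - 7]
28. n11.hot = "rvn"  ["r" ++ S.cnt]
29. n2.cnt = "ry"  ["ry"]
30. n2.mk = -7  [e.idx + S.val - 28]
31. n2.key = "pn"  ["pn"]
32. n17.pre = -5  [terminal]
33. n0.cnt = "pnk"  [S₁.key ++ "k"]
34. n0.mk = -7  [(if f.key then S₁.mk else a.pre) - 2]
35. n0.key = "wry"  ["w" ++ S₁.cnt]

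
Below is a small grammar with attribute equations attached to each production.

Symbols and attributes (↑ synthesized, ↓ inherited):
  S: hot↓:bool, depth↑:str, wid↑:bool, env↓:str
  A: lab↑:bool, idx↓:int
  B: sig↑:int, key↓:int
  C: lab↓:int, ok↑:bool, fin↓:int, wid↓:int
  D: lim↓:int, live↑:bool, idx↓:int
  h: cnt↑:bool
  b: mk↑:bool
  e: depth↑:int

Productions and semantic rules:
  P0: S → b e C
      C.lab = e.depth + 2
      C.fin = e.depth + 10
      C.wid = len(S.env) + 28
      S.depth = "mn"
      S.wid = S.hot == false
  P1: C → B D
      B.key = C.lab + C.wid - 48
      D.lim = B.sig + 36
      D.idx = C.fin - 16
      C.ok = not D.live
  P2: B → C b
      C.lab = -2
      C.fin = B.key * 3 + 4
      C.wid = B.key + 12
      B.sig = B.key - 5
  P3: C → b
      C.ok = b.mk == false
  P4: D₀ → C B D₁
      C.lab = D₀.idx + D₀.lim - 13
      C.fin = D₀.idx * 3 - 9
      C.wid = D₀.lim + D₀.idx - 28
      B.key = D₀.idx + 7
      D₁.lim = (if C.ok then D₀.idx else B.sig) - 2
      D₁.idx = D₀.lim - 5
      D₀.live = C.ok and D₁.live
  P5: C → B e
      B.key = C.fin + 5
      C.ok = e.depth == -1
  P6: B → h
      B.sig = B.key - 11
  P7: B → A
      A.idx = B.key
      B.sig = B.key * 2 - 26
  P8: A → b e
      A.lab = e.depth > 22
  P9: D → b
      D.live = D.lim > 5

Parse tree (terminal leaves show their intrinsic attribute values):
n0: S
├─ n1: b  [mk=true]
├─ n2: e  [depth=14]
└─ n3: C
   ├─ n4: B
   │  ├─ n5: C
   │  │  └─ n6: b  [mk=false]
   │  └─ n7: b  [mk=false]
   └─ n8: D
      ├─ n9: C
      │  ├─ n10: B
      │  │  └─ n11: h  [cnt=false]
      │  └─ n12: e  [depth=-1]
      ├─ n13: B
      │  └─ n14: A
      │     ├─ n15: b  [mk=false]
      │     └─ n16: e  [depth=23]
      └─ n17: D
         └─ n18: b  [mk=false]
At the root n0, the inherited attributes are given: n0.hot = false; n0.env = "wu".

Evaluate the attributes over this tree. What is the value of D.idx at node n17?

1. n0.hot = false  [given at root]
2. n0.env = "wu"  [given at root]
3. n1.mk = true  [terminal]
4. n2.depth = 14  [terminal]
5. n3.lab = 16  [e.depth + 2]
6. n3.fin = 24  [e.depth + 10]
7. n3.wid = 30  [len(S.env) + 28]
8. n4.key = -2  [C.lab + C.wid - 48]
9. n5.lab = -2  [-2]
10. n5.fin = -2  [B.key * 3 + 4]
11. n5.wid = 10  [B.key + 12]
12. n6.mk = false  [terminal]
13. n5.ok = true  [b.mk == false]
14. n7.mk = false  [terminal]
15. n4.sig = -7  [B.key - 5]
16. n8.lim = 29  [B.sig + 36]
17. n8.idx = 8  [C.fin - 16]
18. n9.lab = 24  [D₀.idx + D₀.lim - 13]
19. n9.fin = 15  [D₀.idx * 3 - 9]
20. n9.wid = 9  [D₀.lim + D₀.idx - 28]
21. n10.key = 20  [C.fin + 5]
22. n11.cnt = false  [terminal]
23. n10.sig = 9  [B.key - 11]
24. n12.depth = -1  [terminal]
25. n9.ok = true  [e.depth == -1]
26. n13.key = 15  [D₀.idx + 7]
27. n14.idx = 15  [B.key]
28. n15.mk = false  [terminal]
29. n16.depth = 23  [terminal]
30. n14.lab = true  [e.depth > 22]
31. n13.sig = 4  [B.key * 2 - 26]
32. n17.lim = 6  [(if C.ok then D₀.idx else B.sig) - 2]
33. n17.idx = 24  [D₀.lim - 5]
34. n18.mk = false  [terminal]
35. n17.live = true  [D.lim > 5]
36. n8.live = true  [C.ok and D₁.live]
37. n3.ok = false  [not D.live]
38. n0.depth = "mn"  ["mn"]
39. n0.wid = true  [S.hot == false]

24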